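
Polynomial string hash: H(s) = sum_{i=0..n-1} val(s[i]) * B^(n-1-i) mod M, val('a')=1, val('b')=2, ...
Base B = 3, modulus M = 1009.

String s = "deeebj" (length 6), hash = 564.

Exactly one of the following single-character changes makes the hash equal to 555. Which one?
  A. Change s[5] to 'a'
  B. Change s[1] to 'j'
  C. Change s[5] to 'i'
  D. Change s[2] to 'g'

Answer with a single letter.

Answer: A

Derivation:
Option A: s[5]='j'->'a', delta=(1-10)*3^0 mod 1009 = 1000, hash=564+1000 mod 1009 = 555 <-- target
Option B: s[1]='e'->'j', delta=(10-5)*3^4 mod 1009 = 405, hash=564+405 mod 1009 = 969
Option C: s[5]='j'->'i', delta=(9-10)*3^0 mod 1009 = 1008, hash=564+1008 mod 1009 = 563
Option D: s[2]='e'->'g', delta=(7-5)*3^3 mod 1009 = 54, hash=564+54 mod 1009 = 618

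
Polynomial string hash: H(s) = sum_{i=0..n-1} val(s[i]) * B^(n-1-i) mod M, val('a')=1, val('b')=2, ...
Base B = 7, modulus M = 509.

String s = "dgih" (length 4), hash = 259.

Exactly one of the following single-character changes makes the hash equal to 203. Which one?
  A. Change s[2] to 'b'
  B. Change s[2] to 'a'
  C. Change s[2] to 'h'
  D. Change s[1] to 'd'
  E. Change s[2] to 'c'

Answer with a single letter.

Answer: B

Derivation:
Option A: s[2]='i'->'b', delta=(2-9)*7^1 mod 509 = 460, hash=259+460 mod 509 = 210
Option B: s[2]='i'->'a', delta=(1-9)*7^1 mod 509 = 453, hash=259+453 mod 509 = 203 <-- target
Option C: s[2]='i'->'h', delta=(8-9)*7^1 mod 509 = 502, hash=259+502 mod 509 = 252
Option D: s[1]='g'->'d', delta=(4-7)*7^2 mod 509 = 362, hash=259+362 mod 509 = 112
Option E: s[2]='i'->'c', delta=(3-9)*7^1 mod 509 = 467, hash=259+467 mod 509 = 217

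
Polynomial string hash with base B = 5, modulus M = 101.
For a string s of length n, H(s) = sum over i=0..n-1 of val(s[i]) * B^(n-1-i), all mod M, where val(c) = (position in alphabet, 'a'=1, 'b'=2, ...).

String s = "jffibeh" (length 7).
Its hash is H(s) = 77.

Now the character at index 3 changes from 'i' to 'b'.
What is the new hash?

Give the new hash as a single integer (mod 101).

val('i') = 9, val('b') = 2
Position k = 3, exponent = n-1-k = 3
B^3 mod M = 5^3 mod 101 = 24
Delta = (2 - 9) * 24 mod 101 = 34
New hash = (77 + 34) mod 101 = 10

Answer: 10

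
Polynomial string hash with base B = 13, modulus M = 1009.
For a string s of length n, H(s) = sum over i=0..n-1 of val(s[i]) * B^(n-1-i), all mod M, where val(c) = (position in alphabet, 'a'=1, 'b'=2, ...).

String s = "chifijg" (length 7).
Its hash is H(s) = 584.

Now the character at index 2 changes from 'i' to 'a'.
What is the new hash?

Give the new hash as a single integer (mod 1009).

Answer: 130

Derivation:
val('i') = 9, val('a') = 1
Position k = 2, exponent = n-1-k = 4
B^4 mod M = 13^4 mod 1009 = 309
Delta = (1 - 9) * 309 mod 1009 = 555
New hash = (584 + 555) mod 1009 = 130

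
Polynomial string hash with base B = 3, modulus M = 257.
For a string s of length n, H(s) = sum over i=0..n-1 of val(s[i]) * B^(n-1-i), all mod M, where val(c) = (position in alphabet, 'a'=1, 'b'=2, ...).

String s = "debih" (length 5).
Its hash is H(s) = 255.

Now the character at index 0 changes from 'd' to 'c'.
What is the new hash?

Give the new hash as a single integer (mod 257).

Answer: 174

Derivation:
val('d') = 4, val('c') = 3
Position k = 0, exponent = n-1-k = 4
B^4 mod M = 3^4 mod 257 = 81
Delta = (3 - 4) * 81 mod 257 = 176
New hash = (255 + 176) mod 257 = 174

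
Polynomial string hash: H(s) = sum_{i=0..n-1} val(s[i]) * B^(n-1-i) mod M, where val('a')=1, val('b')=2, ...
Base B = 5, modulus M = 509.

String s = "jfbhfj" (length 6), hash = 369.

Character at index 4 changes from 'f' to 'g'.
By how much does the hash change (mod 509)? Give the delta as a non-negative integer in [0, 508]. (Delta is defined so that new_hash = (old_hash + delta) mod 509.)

Answer: 5

Derivation:
Delta formula: (val(new) - val(old)) * B^(n-1-k) mod M
  val('g') - val('f') = 7 - 6 = 1
  B^(n-1-k) = 5^1 mod 509 = 5
  Delta = 1 * 5 mod 509 = 5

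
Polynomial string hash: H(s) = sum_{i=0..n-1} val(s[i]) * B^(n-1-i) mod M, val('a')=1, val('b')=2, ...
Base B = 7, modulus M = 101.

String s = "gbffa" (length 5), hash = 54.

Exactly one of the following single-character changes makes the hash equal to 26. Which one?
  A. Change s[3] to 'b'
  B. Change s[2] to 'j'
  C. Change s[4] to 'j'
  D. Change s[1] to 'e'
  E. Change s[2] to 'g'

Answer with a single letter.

Answer: A

Derivation:
Option A: s[3]='f'->'b', delta=(2-6)*7^1 mod 101 = 73, hash=54+73 mod 101 = 26 <-- target
Option B: s[2]='f'->'j', delta=(10-6)*7^2 mod 101 = 95, hash=54+95 mod 101 = 48
Option C: s[4]='a'->'j', delta=(10-1)*7^0 mod 101 = 9, hash=54+9 mod 101 = 63
Option D: s[1]='b'->'e', delta=(5-2)*7^3 mod 101 = 19, hash=54+19 mod 101 = 73
Option E: s[2]='f'->'g', delta=(7-6)*7^2 mod 101 = 49, hash=54+49 mod 101 = 2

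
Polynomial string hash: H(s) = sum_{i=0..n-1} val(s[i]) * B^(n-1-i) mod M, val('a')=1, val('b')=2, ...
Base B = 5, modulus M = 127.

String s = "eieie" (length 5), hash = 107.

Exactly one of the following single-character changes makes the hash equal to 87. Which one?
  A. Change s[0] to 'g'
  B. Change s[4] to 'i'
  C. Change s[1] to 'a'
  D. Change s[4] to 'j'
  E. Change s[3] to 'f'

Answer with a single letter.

Answer: A

Derivation:
Option A: s[0]='e'->'g', delta=(7-5)*5^4 mod 127 = 107, hash=107+107 mod 127 = 87 <-- target
Option B: s[4]='e'->'i', delta=(9-5)*5^0 mod 127 = 4, hash=107+4 mod 127 = 111
Option C: s[1]='i'->'a', delta=(1-9)*5^3 mod 127 = 16, hash=107+16 mod 127 = 123
Option D: s[4]='e'->'j', delta=(10-5)*5^0 mod 127 = 5, hash=107+5 mod 127 = 112
Option E: s[3]='i'->'f', delta=(6-9)*5^1 mod 127 = 112, hash=107+112 mod 127 = 92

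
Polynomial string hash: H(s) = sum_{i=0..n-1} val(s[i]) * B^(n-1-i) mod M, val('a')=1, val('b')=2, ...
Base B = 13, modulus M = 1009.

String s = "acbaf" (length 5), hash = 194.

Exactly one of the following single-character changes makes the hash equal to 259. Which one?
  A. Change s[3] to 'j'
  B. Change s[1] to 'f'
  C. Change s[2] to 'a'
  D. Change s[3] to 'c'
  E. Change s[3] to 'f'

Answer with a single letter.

Option A: s[3]='a'->'j', delta=(10-1)*13^1 mod 1009 = 117, hash=194+117 mod 1009 = 311
Option B: s[1]='c'->'f', delta=(6-3)*13^3 mod 1009 = 537, hash=194+537 mod 1009 = 731
Option C: s[2]='b'->'a', delta=(1-2)*13^2 mod 1009 = 840, hash=194+840 mod 1009 = 25
Option D: s[3]='a'->'c', delta=(3-1)*13^1 mod 1009 = 26, hash=194+26 mod 1009 = 220
Option E: s[3]='a'->'f', delta=(6-1)*13^1 mod 1009 = 65, hash=194+65 mod 1009 = 259 <-- target

Answer: E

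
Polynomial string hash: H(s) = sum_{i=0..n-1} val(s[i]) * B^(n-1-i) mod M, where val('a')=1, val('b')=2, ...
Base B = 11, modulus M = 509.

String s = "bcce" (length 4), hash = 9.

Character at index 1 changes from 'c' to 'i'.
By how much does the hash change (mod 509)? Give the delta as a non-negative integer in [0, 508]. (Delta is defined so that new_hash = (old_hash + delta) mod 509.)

Answer: 217

Derivation:
Delta formula: (val(new) - val(old)) * B^(n-1-k) mod M
  val('i') - val('c') = 9 - 3 = 6
  B^(n-1-k) = 11^2 mod 509 = 121
  Delta = 6 * 121 mod 509 = 217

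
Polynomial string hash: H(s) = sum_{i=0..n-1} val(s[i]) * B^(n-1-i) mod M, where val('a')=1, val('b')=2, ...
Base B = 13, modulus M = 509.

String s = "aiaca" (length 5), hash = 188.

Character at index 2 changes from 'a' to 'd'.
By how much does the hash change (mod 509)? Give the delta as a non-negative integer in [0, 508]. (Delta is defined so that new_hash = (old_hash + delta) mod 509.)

Delta formula: (val(new) - val(old)) * B^(n-1-k) mod M
  val('d') - val('a') = 4 - 1 = 3
  B^(n-1-k) = 13^2 mod 509 = 169
  Delta = 3 * 169 mod 509 = 507

Answer: 507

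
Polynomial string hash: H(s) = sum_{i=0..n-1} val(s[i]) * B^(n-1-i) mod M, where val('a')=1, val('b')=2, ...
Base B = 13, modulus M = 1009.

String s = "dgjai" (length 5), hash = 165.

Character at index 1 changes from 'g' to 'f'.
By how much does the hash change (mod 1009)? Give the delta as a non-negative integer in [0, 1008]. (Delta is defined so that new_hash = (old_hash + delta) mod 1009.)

Answer: 830

Derivation:
Delta formula: (val(new) - val(old)) * B^(n-1-k) mod M
  val('f') - val('g') = 6 - 7 = -1
  B^(n-1-k) = 13^3 mod 1009 = 179
  Delta = -1 * 179 mod 1009 = 830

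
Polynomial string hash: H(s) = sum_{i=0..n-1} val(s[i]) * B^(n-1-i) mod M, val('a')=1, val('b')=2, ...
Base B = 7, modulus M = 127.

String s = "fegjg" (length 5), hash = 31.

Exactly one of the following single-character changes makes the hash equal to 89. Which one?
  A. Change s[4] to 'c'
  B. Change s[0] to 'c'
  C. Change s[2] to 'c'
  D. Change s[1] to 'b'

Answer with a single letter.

Option A: s[4]='g'->'c', delta=(3-7)*7^0 mod 127 = 123, hash=31+123 mod 127 = 27
Option B: s[0]='f'->'c', delta=(3-6)*7^4 mod 127 = 36, hash=31+36 mod 127 = 67
Option C: s[2]='g'->'c', delta=(3-7)*7^2 mod 127 = 58, hash=31+58 mod 127 = 89 <-- target
Option D: s[1]='e'->'b', delta=(2-5)*7^3 mod 127 = 114, hash=31+114 mod 127 = 18

Answer: C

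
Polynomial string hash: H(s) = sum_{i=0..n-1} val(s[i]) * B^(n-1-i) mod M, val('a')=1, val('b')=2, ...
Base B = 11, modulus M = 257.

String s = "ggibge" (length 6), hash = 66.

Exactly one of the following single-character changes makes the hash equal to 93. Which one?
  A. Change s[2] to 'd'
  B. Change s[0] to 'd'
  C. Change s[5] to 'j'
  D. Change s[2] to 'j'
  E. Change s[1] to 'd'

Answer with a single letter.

Answer: A

Derivation:
Option A: s[2]='i'->'d', delta=(4-9)*11^3 mod 257 = 27, hash=66+27 mod 257 = 93 <-- target
Option B: s[0]='g'->'d', delta=(4-7)*11^5 mod 257 = 7, hash=66+7 mod 257 = 73
Option C: s[5]='e'->'j', delta=(10-5)*11^0 mod 257 = 5, hash=66+5 mod 257 = 71
Option D: s[2]='i'->'j', delta=(10-9)*11^3 mod 257 = 46, hash=66+46 mod 257 = 112
Option E: s[1]='g'->'d', delta=(4-7)*11^4 mod 257 = 24, hash=66+24 mod 257 = 90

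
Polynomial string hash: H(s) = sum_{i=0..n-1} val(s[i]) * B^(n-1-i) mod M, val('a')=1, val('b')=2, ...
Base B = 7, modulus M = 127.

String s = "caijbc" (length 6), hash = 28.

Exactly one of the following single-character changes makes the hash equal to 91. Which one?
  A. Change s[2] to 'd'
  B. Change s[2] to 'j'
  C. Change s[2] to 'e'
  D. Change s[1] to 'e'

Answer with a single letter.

Option A: s[2]='i'->'d', delta=(4-9)*7^3 mod 127 = 63, hash=28+63 mod 127 = 91 <-- target
Option B: s[2]='i'->'j', delta=(10-9)*7^3 mod 127 = 89, hash=28+89 mod 127 = 117
Option C: s[2]='i'->'e', delta=(5-9)*7^3 mod 127 = 25, hash=28+25 mod 127 = 53
Option D: s[1]='a'->'e', delta=(5-1)*7^4 mod 127 = 79, hash=28+79 mod 127 = 107

Answer: A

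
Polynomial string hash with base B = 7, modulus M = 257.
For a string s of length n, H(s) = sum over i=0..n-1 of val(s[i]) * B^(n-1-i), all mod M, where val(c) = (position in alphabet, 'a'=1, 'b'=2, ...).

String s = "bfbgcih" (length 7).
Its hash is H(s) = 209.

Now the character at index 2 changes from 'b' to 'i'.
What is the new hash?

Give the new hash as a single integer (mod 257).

val('b') = 2, val('i') = 9
Position k = 2, exponent = n-1-k = 4
B^4 mod M = 7^4 mod 257 = 88
Delta = (9 - 2) * 88 mod 257 = 102
New hash = (209 + 102) mod 257 = 54

Answer: 54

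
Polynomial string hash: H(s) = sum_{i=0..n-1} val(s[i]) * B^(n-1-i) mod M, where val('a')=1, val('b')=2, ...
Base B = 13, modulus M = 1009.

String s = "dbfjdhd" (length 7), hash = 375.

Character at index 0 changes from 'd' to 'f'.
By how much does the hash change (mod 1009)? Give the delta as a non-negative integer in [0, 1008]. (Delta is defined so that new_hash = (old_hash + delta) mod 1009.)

Delta formula: (val(new) - val(old)) * B^(n-1-k) mod M
  val('f') - val('d') = 6 - 4 = 2
  B^(n-1-k) = 13^6 mod 1009 = 762
  Delta = 2 * 762 mod 1009 = 515

Answer: 515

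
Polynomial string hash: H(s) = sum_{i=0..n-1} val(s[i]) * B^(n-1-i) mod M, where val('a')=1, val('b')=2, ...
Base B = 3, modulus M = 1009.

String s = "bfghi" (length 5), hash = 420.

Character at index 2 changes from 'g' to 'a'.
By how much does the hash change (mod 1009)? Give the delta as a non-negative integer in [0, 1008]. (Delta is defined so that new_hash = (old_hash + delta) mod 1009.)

Answer: 955

Derivation:
Delta formula: (val(new) - val(old)) * B^(n-1-k) mod M
  val('a') - val('g') = 1 - 7 = -6
  B^(n-1-k) = 3^2 mod 1009 = 9
  Delta = -6 * 9 mod 1009 = 955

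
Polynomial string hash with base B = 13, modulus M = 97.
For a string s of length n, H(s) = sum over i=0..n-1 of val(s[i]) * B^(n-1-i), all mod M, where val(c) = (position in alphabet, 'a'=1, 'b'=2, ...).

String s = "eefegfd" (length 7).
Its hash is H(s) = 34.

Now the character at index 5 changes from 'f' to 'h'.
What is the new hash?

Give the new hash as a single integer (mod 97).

val('f') = 6, val('h') = 8
Position k = 5, exponent = n-1-k = 1
B^1 mod M = 13^1 mod 97 = 13
Delta = (8 - 6) * 13 mod 97 = 26
New hash = (34 + 26) mod 97 = 60

Answer: 60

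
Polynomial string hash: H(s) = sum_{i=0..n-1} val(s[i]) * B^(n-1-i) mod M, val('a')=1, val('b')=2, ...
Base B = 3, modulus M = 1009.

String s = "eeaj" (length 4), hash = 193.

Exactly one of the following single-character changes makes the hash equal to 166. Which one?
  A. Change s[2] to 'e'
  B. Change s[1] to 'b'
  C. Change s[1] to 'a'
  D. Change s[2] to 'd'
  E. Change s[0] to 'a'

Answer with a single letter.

Option A: s[2]='a'->'e', delta=(5-1)*3^1 mod 1009 = 12, hash=193+12 mod 1009 = 205
Option B: s[1]='e'->'b', delta=(2-5)*3^2 mod 1009 = 982, hash=193+982 mod 1009 = 166 <-- target
Option C: s[1]='e'->'a', delta=(1-5)*3^2 mod 1009 = 973, hash=193+973 mod 1009 = 157
Option D: s[2]='a'->'d', delta=(4-1)*3^1 mod 1009 = 9, hash=193+9 mod 1009 = 202
Option E: s[0]='e'->'a', delta=(1-5)*3^3 mod 1009 = 901, hash=193+901 mod 1009 = 85

Answer: B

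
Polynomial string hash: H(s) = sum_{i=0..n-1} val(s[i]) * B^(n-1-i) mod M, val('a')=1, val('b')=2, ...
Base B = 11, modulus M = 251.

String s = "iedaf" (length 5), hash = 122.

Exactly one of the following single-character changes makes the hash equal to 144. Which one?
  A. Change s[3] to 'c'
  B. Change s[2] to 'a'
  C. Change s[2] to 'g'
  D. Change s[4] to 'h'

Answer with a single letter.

Answer: A

Derivation:
Option A: s[3]='a'->'c', delta=(3-1)*11^1 mod 251 = 22, hash=122+22 mod 251 = 144 <-- target
Option B: s[2]='d'->'a', delta=(1-4)*11^2 mod 251 = 139, hash=122+139 mod 251 = 10
Option C: s[2]='d'->'g', delta=(7-4)*11^2 mod 251 = 112, hash=122+112 mod 251 = 234
Option D: s[4]='f'->'h', delta=(8-6)*11^0 mod 251 = 2, hash=122+2 mod 251 = 124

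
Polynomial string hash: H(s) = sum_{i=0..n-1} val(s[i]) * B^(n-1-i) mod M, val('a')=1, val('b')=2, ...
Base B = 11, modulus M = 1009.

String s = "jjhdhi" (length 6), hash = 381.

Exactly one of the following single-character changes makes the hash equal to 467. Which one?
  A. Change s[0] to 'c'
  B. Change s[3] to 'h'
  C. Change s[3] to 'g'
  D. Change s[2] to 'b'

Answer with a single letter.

Option A: s[0]='j'->'c', delta=(3-10)*11^5 mod 1009 = 705, hash=381+705 mod 1009 = 77
Option B: s[3]='d'->'h', delta=(8-4)*11^2 mod 1009 = 484, hash=381+484 mod 1009 = 865
Option C: s[3]='d'->'g', delta=(7-4)*11^2 mod 1009 = 363, hash=381+363 mod 1009 = 744
Option D: s[2]='h'->'b', delta=(2-8)*11^3 mod 1009 = 86, hash=381+86 mod 1009 = 467 <-- target

Answer: D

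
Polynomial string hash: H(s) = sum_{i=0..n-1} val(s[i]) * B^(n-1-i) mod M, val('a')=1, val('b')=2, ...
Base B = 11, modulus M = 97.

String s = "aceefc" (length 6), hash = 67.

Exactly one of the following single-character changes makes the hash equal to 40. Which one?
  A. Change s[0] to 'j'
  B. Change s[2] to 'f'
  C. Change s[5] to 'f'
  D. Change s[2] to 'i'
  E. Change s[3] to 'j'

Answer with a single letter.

Option A: s[0]='a'->'j', delta=(10-1)*11^5 mod 97 = 85, hash=67+85 mod 97 = 55
Option B: s[2]='e'->'f', delta=(6-5)*11^3 mod 97 = 70, hash=67+70 mod 97 = 40 <-- target
Option C: s[5]='c'->'f', delta=(6-3)*11^0 mod 97 = 3, hash=67+3 mod 97 = 70
Option D: s[2]='e'->'i', delta=(9-5)*11^3 mod 97 = 86, hash=67+86 mod 97 = 56
Option E: s[3]='e'->'j', delta=(10-5)*11^2 mod 97 = 23, hash=67+23 mod 97 = 90

Answer: B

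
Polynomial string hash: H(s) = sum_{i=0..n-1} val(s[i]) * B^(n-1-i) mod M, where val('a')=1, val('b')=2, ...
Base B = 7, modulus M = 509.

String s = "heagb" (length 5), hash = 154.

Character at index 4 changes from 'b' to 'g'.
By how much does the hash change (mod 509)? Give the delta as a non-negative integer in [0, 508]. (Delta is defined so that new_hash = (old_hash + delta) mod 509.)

Answer: 5

Derivation:
Delta formula: (val(new) - val(old)) * B^(n-1-k) mod M
  val('g') - val('b') = 7 - 2 = 5
  B^(n-1-k) = 7^0 mod 509 = 1
  Delta = 5 * 1 mod 509 = 5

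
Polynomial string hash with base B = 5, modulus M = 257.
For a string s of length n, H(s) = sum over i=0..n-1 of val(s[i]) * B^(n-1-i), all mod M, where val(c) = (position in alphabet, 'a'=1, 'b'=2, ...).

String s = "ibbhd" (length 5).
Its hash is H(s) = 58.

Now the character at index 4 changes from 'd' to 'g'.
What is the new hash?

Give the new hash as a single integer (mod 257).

Answer: 61

Derivation:
val('d') = 4, val('g') = 7
Position k = 4, exponent = n-1-k = 0
B^0 mod M = 5^0 mod 257 = 1
Delta = (7 - 4) * 1 mod 257 = 3
New hash = (58 + 3) mod 257 = 61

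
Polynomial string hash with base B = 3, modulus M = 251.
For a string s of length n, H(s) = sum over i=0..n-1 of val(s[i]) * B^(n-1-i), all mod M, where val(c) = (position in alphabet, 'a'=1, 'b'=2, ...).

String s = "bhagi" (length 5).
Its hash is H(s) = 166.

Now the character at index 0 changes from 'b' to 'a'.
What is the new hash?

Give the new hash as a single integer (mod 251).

val('b') = 2, val('a') = 1
Position k = 0, exponent = n-1-k = 4
B^4 mod M = 3^4 mod 251 = 81
Delta = (1 - 2) * 81 mod 251 = 170
New hash = (166 + 170) mod 251 = 85

Answer: 85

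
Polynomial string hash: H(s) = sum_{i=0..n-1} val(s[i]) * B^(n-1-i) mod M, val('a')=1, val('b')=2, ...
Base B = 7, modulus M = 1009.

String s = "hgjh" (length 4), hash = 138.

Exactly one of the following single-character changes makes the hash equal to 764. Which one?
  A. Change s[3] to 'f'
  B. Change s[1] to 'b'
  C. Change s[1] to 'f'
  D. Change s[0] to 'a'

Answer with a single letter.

Option A: s[3]='h'->'f', delta=(6-8)*7^0 mod 1009 = 1007, hash=138+1007 mod 1009 = 136
Option B: s[1]='g'->'b', delta=(2-7)*7^2 mod 1009 = 764, hash=138+764 mod 1009 = 902
Option C: s[1]='g'->'f', delta=(6-7)*7^2 mod 1009 = 960, hash=138+960 mod 1009 = 89
Option D: s[0]='h'->'a', delta=(1-8)*7^3 mod 1009 = 626, hash=138+626 mod 1009 = 764 <-- target

Answer: D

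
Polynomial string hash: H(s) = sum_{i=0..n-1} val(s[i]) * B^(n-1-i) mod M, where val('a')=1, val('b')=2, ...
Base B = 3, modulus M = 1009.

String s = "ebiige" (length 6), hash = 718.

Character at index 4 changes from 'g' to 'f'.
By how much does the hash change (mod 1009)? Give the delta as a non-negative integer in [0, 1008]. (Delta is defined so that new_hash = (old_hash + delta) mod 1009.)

Answer: 1006

Derivation:
Delta formula: (val(new) - val(old)) * B^(n-1-k) mod M
  val('f') - val('g') = 6 - 7 = -1
  B^(n-1-k) = 3^1 mod 1009 = 3
  Delta = -1 * 3 mod 1009 = 1006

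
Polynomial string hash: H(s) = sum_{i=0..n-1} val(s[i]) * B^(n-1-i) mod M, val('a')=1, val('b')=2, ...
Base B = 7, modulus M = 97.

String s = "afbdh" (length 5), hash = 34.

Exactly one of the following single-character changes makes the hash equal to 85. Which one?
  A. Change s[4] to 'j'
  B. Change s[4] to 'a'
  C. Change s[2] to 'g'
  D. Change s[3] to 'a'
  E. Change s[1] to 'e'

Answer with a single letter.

Option A: s[4]='h'->'j', delta=(10-8)*7^0 mod 97 = 2, hash=34+2 mod 97 = 36
Option B: s[4]='h'->'a', delta=(1-8)*7^0 mod 97 = 90, hash=34+90 mod 97 = 27
Option C: s[2]='b'->'g', delta=(7-2)*7^2 mod 97 = 51, hash=34+51 mod 97 = 85 <-- target
Option D: s[3]='d'->'a', delta=(1-4)*7^1 mod 97 = 76, hash=34+76 mod 97 = 13
Option E: s[1]='f'->'e', delta=(5-6)*7^3 mod 97 = 45, hash=34+45 mod 97 = 79

Answer: C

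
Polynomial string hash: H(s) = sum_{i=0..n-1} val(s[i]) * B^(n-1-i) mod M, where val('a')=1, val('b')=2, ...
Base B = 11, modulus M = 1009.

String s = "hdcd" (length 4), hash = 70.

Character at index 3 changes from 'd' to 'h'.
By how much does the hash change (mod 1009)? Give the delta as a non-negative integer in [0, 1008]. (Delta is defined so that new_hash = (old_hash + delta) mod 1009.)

Delta formula: (val(new) - val(old)) * B^(n-1-k) mod M
  val('h') - val('d') = 8 - 4 = 4
  B^(n-1-k) = 11^0 mod 1009 = 1
  Delta = 4 * 1 mod 1009 = 4

Answer: 4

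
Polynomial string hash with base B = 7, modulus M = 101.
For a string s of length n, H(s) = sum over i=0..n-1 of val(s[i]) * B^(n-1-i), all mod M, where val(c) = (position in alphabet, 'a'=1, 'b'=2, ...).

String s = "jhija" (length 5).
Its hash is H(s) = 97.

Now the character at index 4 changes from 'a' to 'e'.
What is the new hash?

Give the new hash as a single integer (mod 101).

Answer: 0

Derivation:
val('a') = 1, val('e') = 5
Position k = 4, exponent = n-1-k = 0
B^0 mod M = 7^0 mod 101 = 1
Delta = (5 - 1) * 1 mod 101 = 4
New hash = (97 + 4) mod 101 = 0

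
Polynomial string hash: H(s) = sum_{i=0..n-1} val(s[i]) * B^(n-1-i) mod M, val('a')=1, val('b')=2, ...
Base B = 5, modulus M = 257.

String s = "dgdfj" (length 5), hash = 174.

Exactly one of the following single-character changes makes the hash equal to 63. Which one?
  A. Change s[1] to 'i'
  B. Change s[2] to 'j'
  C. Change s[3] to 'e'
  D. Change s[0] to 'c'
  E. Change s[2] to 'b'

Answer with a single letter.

Answer: D

Derivation:
Option A: s[1]='g'->'i', delta=(9-7)*5^3 mod 257 = 250, hash=174+250 mod 257 = 167
Option B: s[2]='d'->'j', delta=(10-4)*5^2 mod 257 = 150, hash=174+150 mod 257 = 67
Option C: s[3]='f'->'e', delta=(5-6)*5^1 mod 257 = 252, hash=174+252 mod 257 = 169
Option D: s[0]='d'->'c', delta=(3-4)*5^4 mod 257 = 146, hash=174+146 mod 257 = 63 <-- target
Option E: s[2]='d'->'b', delta=(2-4)*5^2 mod 257 = 207, hash=174+207 mod 257 = 124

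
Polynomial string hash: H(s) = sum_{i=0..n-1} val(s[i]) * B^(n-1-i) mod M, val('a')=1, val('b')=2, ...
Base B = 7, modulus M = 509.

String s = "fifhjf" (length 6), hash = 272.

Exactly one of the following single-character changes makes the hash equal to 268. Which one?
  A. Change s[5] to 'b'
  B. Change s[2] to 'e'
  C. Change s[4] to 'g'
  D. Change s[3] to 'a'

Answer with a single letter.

Option A: s[5]='f'->'b', delta=(2-6)*7^0 mod 509 = 505, hash=272+505 mod 509 = 268 <-- target
Option B: s[2]='f'->'e', delta=(5-6)*7^3 mod 509 = 166, hash=272+166 mod 509 = 438
Option C: s[4]='j'->'g', delta=(7-10)*7^1 mod 509 = 488, hash=272+488 mod 509 = 251
Option D: s[3]='h'->'a', delta=(1-8)*7^2 mod 509 = 166, hash=272+166 mod 509 = 438

Answer: A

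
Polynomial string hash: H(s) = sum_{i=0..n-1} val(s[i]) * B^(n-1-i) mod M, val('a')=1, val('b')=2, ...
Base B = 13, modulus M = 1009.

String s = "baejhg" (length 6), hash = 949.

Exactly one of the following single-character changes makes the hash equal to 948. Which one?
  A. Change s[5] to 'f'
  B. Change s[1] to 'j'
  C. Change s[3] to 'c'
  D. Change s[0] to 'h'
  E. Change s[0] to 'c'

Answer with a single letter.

Answer: A

Derivation:
Option A: s[5]='g'->'f', delta=(6-7)*13^0 mod 1009 = 1008, hash=949+1008 mod 1009 = 948 <-- target
Option B: s[1]='a'->'j', delta=(10-1)*13^4 mod 1009 = 763, hash=949+763 mod 1009 = 703
Option C: s[3]='j'->'c', delta=(3-10)*13^2 mod 1009 = 835, hash=949+835 mod 1009 = 775
Option D: s[0]='b'->'h', delta=(8-2)*13^5 mod 1009 = 895, hash=949+895 mod 1009 = 835
Option E: s[0]='b'->'c', delta=(3-2)*13^5 mod 1009 = 990, hash=949+990 mod 1009 = 930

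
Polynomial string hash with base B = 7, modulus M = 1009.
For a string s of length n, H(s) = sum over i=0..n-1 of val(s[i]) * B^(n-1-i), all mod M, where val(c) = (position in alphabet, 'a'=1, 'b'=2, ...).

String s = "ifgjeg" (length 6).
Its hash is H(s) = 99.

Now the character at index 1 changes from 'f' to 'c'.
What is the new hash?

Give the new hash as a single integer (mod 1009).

val('f') = 6, val('c') = 3
Position k = 1, exponent = n-1-k = 4
B^4 mod M = 7^4 mod 1009 = 383
Delta = (3 - 6) * 383 mod 1009 = 869
New hash = (99 + 869) mod 1009 = 968

Answer: 968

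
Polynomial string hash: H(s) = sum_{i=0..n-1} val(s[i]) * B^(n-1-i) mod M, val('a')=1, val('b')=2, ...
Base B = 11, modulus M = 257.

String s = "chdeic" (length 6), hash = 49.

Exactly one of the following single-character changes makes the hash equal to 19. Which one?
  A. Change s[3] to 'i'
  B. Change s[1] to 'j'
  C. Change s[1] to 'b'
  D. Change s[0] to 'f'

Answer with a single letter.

Option A: s[3]='e'->'i', delta=(9-5)*11^2 mod 257 = 227, hash=49+227 mod 257 = 19 <-- target
Option B: s[1]='h'->'j', delta=(10-8)*11^4 mod 257 = 241, hash=49+241 mod 257 = 33
Option C: s[1]='h'->'b', delta=(2-8)*11^4 mod 257 = 48, hash=49+48 mod 257 = 97
Option D: s[0]='c'->'f', delta=(6-3)*11^5 mod 257 = 250, hash=49+250 mod 257 = 42

Answer: A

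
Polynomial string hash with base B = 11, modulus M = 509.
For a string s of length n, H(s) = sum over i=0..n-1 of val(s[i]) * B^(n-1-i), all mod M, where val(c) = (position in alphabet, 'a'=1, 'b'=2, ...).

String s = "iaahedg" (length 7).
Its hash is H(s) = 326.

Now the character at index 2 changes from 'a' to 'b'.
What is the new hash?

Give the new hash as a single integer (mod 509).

val('a') = 1, val('b') = 2
Position k = 2, exponent = n-1-k = 4
B^4 mod M = 11^4 mod 509 = 389
Delta = (2 - 1) * 389 mod 509 = 389
New hash = (326 + 389) mod 509 = 206

Answer: 206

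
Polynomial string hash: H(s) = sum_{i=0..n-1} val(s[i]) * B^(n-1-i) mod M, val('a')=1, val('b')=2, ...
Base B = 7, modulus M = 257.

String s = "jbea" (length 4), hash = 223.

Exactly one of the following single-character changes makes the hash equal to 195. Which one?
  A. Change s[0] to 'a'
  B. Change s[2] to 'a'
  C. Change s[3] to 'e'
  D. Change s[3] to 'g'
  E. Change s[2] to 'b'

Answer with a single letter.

Option A: s[0]='j'->'a', delta=(1-10)*7^3 mod 257 = 254, hash=223+254 mod 257 = 220
Option B: s[2]='e'->'a', delta=(1-5)*7^1 mod 257 = 229, hash=223+229 mod 257 = 195 <-- target
Option C: s[3]='a'->'e', delta=(5-1)*7^0 mod 257 = 4, hash=223+4 mod 257 = 227
Option D: s[3]='a'->'g', delta=(7-1)*7^0 mod 257 = 6, hash=223+6 mod 257 = 229
Option E: s[2]='e'->'b', delta=(2-5)*7^1 mod 257 = 236, hash=223+236 mod 257 = 202

Answer: B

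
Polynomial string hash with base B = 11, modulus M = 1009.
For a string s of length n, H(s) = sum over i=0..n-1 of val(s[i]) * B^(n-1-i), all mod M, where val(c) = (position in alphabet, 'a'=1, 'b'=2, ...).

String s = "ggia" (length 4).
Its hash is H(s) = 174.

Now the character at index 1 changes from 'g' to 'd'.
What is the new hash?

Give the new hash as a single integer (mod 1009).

Answer: 820

Derivation:
val('g') = 7, val('d') = 4
Position k = 1, exponent = n-1-k = 2
B^2 mod M = 11^2 mod 1009 = 121
Delta = (4 - 7) * 121 mod 1009 = 646
New hash = (174 + 646) mod 1009 = 820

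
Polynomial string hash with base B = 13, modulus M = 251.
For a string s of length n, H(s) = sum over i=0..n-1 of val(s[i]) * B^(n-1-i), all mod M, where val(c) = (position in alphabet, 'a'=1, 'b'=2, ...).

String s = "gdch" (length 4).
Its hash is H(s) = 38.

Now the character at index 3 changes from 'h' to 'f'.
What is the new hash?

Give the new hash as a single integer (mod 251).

val('h') = 8, val('f') = 6
Position k = 3, exponent = n-1-k = 0
B^0 mod M = 13^0 mod 251 = 1
Delta = (6 - 8) * 1 mod 251 = 249
New hash = (38 + 249) mod 251 = 36

Answer: 36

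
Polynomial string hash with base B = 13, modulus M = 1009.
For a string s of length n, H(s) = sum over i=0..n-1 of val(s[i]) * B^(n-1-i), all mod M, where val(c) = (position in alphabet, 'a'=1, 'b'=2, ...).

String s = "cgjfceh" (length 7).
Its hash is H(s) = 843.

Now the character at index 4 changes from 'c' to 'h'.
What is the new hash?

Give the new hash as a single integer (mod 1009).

Answer: 679

Derivation:
val('c') = 3, val('h') = 8
Position k = 4, exponent = n-1-k = 2
B^2 mod M = 13^2 mod 1009 = 169
Delta = (8 - 3) * 169 mod 1009 = 845
New hash = (843 + 845) mod 1009 = 679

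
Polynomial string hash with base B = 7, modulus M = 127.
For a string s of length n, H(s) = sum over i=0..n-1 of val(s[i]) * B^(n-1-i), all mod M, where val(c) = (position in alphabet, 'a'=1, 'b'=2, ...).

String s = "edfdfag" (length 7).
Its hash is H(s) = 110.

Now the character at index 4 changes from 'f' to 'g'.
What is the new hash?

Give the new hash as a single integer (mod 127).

val('f') = 6, val('g') = 7
Position k = 4, exponent = n-1-k = 2
B^2 mod M = 7^2 mod 127 = 49
Delta = (7 - 6) * 49 mod 127 = 49
New hash = (110 + 49) mod 127 = 32

Answer: 32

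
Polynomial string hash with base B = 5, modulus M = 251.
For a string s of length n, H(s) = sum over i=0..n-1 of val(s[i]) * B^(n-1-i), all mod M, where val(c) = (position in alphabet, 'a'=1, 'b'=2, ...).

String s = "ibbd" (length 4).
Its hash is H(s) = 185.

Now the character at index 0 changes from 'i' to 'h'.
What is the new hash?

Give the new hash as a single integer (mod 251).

val('i') = 9, val('h') = 8
Position k = 0, exponent = n-1-k = 3
B^3 mod M = 5^3 mod 251 = 125
Delta = (8 - 9) * 125 mod 251 = 126
New hash = (185 + 126) mod 251 = 60

Answer: 60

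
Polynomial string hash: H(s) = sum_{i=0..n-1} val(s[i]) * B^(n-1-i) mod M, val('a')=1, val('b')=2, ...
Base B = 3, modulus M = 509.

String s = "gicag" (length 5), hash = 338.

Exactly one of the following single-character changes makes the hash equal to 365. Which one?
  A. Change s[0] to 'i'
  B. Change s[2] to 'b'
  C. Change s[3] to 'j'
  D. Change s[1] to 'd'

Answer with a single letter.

Option A: s[0]='g'->'i', delta=(9-7)*3^4 mod 509 = 162, hash=338+162 mod 509 = 500
Option B: s[2]='c'->'b', delta=(2-3)*3^2 mod 509 = 500, hash=338+500 mod 509 = 329
Option C: s[3]='a'->'j', delta=(10-1)*3^1 mod 509 = 27, hash=338+27 mod 509 = 365 <-- target
Option D: s[1]='i'->'d', delta=(4-9)*3^3 mod 509 = 374, hash=338+374 mod 509 = 203

Answer: C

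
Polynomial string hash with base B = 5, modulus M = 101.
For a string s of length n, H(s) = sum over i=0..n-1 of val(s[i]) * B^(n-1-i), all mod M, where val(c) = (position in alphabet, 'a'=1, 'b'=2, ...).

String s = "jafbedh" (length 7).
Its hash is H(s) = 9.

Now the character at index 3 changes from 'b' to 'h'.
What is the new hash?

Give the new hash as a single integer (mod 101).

Answer: 52

Derivation:
val('b') = 2, val('h') = 8
Position k = 3, exponent = n-1-k = 3
B^3 mod M = 5^3 mod 101 = 24
Delta = (8 - 2) * 24 mod 101 = 43
New hash = (9 + 43) mod 101 = 52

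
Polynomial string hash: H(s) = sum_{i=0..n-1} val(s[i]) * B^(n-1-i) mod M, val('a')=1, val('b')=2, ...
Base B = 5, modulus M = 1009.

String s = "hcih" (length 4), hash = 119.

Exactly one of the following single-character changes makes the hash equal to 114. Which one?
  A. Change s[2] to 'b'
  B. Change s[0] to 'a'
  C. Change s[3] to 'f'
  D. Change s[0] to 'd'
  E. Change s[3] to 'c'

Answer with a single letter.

Answer: E

Derivation:
Option A: s[2]='i'->'b', delta=(2-9)*5^1 mod 1009 = 974, hash=119+974 mod 1009 = 84
Option B: s[0]='h'->'a', delta=(1-8)*5^3 mod 1009 = 134, hash=119+134 mod 1009 = 253
Option C: s[3]='h'->'f', delta=(6-8)*5^0 mod 1009 = 1007, hash=119+1007 mod 1009 = 117
Option D: s[0]='h'->'d', delta=(4-8)*5^3 mod 1009 = 509, hash=119+509 mod 1009 = 628
Option E: s[3]='h'->'c', delta=(3-8)*5^0 mod 1009 = 1004, hash=119+1004 mod 1009 = 114 <-- target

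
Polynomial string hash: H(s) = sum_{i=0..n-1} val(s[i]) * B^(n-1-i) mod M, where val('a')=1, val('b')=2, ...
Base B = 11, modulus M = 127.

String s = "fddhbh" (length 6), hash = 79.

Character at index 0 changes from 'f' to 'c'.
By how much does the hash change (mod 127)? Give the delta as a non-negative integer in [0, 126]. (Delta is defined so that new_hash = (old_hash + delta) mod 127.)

Answer: 82

Derivation:
Delta formula: (val(new) - val(old)) * B^(n-1-k) mod M
  val('c') - val('f') = 3 - 6 = -3
  B^(n-1-k) = 11^5 mod 127 = 15
  Delta = -3 * 15 mod 127 = 82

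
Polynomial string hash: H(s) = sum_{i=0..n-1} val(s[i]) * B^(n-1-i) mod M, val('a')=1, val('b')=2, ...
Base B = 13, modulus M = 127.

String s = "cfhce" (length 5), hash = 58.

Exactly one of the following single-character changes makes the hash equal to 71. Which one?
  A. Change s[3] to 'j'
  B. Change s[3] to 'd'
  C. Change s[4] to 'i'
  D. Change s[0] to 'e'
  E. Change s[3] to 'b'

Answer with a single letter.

Answer: B

Derivation:
Option A: s[3]='c'->'j', delta=(10-3)*13^1 mod 127 = 91, hash=58+91 mod 127 = 22
Option B: s[3]='c'->'d', delta=(4-3)*13^1 mod 127 = 13, hash=58+13 mod 127 = 71 <-- target
Option C: s[4]='e'->'i', delta=(9-5)*13^0 mod 127 = 4, hash=58+4 mod 127 = 62
Option D: s[0]='c'->'e', delta=(5-3)*13^4 mod 127 = 99, hash=58+99 mod 127 = 30
Option E: s[3]='c'->'b', delta=(2-3)*13^1 mod 127 = 114, hash=58+114 mod 127 = 45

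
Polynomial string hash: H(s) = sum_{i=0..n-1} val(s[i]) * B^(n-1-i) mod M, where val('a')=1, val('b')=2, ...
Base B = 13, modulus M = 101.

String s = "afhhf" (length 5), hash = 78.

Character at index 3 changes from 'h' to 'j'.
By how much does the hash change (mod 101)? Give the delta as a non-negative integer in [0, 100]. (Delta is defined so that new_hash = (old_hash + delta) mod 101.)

Answer: 26

Derivation:
Delta formula: (val(new) - val(old)) * B^(n-1-k) mod M
  val('j') - val('h') = 10 - 8 = 2
  B^(n-1-k) = 13^1 mod 101 = 13
  Delta = 2 * 13 mod 101 = 26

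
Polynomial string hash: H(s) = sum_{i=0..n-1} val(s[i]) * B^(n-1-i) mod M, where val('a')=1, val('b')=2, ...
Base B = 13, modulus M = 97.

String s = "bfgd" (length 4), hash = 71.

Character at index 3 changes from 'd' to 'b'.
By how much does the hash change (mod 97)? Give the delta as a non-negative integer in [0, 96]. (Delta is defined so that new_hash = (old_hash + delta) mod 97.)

Delta formula: (val(new) - val(old)) * B^(n-1-k) mod M
  val('b') - val('d') = 2 - 4 = -2
  B^(n-1-k) = 13^0 mod 97 = 1
  Delta = -2 * 1 mod 97 = 95

Answer: 95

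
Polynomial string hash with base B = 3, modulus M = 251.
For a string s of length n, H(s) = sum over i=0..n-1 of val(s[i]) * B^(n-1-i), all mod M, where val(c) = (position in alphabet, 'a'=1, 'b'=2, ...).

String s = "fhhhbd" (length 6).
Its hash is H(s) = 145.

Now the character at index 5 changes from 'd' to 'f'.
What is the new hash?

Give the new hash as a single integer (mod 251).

val('d') = 4, val('f') = 6
Position k = 5, exponent = n-1-k = 0
B^0 mod M = 3^0 mod 251 = 1
Delta = (6 - 4) * 1 mod 251 = 2
New hash = (145 + 2) mod 251 = 147

Answer: 147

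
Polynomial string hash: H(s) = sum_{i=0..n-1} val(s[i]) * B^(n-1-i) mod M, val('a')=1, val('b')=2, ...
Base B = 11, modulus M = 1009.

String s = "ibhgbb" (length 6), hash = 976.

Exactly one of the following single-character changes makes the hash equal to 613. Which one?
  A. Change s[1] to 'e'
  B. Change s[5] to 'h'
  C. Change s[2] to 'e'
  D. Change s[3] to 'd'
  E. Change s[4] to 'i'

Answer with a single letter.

Answer: D

Derivation:
Option A: s[1]='b'->'e', delta=(5-2)*11^4 mod 1009 = 536, hash=976+536 mod 1009 = 503
Option B: s[5]='b'->'h', delta=(8-2)*11^0 mod 1009 = 6, hash=976+6 mod 1009 = 982
Option C: s[2]='h'->'e', delta=(5-8)*11^3 mod 1009 = 43, hash=976+43 mod 1009 = 10
Option D: s[3]='g'->'d', delta=(4-7)*11^2 mod 1009 = 646, hash=976+646 mod 1009 = 613 <-- target
Option E: s[4]='b'->'i', delta=(9-2)*11^1 mod 1009 = 77, hash=976+77 mod 1009 = 44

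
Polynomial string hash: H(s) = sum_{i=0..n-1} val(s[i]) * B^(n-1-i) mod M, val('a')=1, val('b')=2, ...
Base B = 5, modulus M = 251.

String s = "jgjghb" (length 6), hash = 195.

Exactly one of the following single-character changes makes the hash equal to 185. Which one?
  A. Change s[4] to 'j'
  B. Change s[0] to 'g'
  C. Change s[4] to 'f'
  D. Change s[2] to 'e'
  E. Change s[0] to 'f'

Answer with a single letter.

Answer: C

Derivation:
Option A: s[4]='h'->'j', delta=(10-8)*5^1 mod 251 = 10, hash=195+10 mod 251 = 205
Option B: s[0]='j'->'g', delta=(7-10)*5^5 mod 251 = 163, hash=195+163 mod 251 = 107
Option C: s[4]='h'->'f', delta=(6-8)*5^1 mod 251 = 241, hash=195+241 mod 251 = 185 <-- target
Option D: s[2]='j'->'e', delta=(5-10)*5^3 mod 251 = 128, hash=195+128 mod 251 = 72
Option E: s[0]='j'->'f', delta=(6-10)*5^5 mod 251 = 50, hash=195+50 mod 251 = 245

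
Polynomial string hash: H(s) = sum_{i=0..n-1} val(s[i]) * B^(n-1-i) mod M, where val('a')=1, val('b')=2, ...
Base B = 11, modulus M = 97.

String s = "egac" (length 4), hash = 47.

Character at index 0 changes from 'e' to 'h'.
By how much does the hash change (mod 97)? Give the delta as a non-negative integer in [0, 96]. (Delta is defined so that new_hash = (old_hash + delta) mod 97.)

Answer: 16

Derivation:
Delta formula: (val(new) - val(old)) * B^(n-1-k) mod M
  val('h') - val('e') = 8 - 5 = 3
  B^(n-1-k) = 11^3 mod 97 = 70
  Delta = 3 * 70 mod 97 = 16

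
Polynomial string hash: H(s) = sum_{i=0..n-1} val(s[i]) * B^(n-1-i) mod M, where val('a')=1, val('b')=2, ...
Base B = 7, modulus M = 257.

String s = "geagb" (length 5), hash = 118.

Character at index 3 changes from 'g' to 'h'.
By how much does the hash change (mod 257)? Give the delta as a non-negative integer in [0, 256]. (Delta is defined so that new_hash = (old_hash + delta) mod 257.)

Answer: 7

Derivation:
Delta formula: (val(new) - val(old)) * B^(n-1-k) mod M
  val('h') - val('g') = 8 - 7 = 1
  B^(n-1-k) = 7^1 mod 257 = 7
  Delta = 1 * 7 mod 257 = 7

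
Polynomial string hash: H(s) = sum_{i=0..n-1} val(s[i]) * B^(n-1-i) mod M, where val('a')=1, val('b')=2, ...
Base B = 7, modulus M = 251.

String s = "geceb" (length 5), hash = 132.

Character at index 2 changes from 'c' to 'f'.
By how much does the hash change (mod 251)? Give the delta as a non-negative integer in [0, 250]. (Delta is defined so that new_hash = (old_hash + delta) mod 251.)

Delta formula: (val(new) - val(old)) * B^(n-1-k) mod M
  val('f') - val('c') = 6 - 3 = 3
  B^(n-1-k) = 7^2 mod 251 = 49
  Delta = 3 * 49 mod 251 = 147

Answer: 147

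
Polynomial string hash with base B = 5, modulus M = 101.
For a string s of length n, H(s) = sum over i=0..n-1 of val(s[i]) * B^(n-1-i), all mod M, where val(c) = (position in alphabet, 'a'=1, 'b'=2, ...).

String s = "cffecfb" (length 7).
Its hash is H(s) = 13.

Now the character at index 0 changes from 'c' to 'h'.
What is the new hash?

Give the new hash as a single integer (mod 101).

val('c') = 3, val('h') = 8
Position k = 0, exponent = n-1-k = 6
B^6 mod M = 5^6 mod 101 = 71
Delta = (8 - 3) * 71 mod 101 = 52
New hash = (13 + 52) mod 101 = 65

Answer: 65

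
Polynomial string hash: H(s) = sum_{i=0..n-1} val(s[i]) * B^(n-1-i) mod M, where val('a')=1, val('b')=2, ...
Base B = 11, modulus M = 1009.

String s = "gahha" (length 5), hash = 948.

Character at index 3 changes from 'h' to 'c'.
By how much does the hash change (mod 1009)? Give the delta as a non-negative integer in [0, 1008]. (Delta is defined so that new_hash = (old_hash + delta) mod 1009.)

Delta formula: (val(new) - val(old)) * B^(n-1-k) mod M
  val('c') - val('h') = 3 - 8 = -5
  B^(n-1-k) = 11^1 mod 1009 = 11
  Delta = -5 * 11 mod 1009 = 954

Answer: 954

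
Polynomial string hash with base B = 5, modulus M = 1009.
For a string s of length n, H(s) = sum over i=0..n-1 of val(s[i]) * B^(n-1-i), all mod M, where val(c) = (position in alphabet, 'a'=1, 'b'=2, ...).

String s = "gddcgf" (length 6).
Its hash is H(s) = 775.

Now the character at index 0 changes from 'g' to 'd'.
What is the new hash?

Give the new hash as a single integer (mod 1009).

val('g') = 7, val('d') = 4
Position k = 0, exponent = n-1-k = 5
B^5 mod M = 5^5 mod 1009 = 98
Delta = (4 - 7) * 98 mod 1009 = 715
New hash = (775 + 715) mod 1009 = 481

Answer: 481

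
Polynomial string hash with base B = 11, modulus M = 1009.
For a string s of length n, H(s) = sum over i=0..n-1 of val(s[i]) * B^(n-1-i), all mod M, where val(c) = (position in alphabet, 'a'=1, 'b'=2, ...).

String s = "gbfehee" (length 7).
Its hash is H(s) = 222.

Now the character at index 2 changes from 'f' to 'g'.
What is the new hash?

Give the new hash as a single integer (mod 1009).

val('f') = 6, val('g') = 7
Position k = 2, exponent = n-1-k = 4
B^4 mod M = 11^4 mod 1009 = 515
Delta = (7 - 6) * 515 mod 1009 = 515
New hash = (222 + 515) mod 1009 = 737

Answer: 737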